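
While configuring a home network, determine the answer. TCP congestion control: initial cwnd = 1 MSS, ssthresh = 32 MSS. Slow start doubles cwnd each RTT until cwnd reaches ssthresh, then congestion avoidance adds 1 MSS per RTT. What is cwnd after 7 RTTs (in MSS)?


RTT 0: cwnd = 1 MSS (initial)
RTT 1: cwnd = 2 MSS (slow start, doubled)
RTT 2: cwnd = 4 MSS (slow start, doubled)
RTT 3: cwnd = 8 MSS (slow start, doubled)
RTT 4: cwnd = 16 MSS (slow start, doubled)
RTT 5: cwnd = 32 MSS (slow start, doubled)
RTT 6: cwnd = 33 MSS (congestion avoidance, +1)
RTT 7: cwnd = 34 MSS (congestion avoidance, +1)

34


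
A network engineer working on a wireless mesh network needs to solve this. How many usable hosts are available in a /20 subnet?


Given: subnet mask /20
Host bits = 32 - 20 = 12
Total addresses = 2^12 = 4096
Usable hosts = 4096 - 2 (network + broadcast) = 4094

4094


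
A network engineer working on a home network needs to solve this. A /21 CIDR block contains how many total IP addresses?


Given: CIDR prefix /21
Host bits = 32 - 21 = 11
Total addresses = 2^11 = 2048

2048


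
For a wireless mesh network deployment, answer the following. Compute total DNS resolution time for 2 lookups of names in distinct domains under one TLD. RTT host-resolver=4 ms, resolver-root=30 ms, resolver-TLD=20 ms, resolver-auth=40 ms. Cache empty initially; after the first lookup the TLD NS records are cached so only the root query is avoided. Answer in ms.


Lookup 1 (cold cache): local + root + TLD + auth = 4 + 30 + 20 + 40 = 94 ms
Lookups 2..2 (TLD NS cached -> skip root; new domain -> still ask TLD and auth): local + TLD + auth = 4 + 20 + 40 = 64 ms each
Remaining 1 lookups: 1 * 64 = 64 ms
Total = 94 + 64 = 158 ms

158


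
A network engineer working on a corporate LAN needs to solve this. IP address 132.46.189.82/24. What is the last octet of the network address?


Given: IP = 132.46.189.82, prefix = /24
Subnet mask = 255.255.255.0
Last octet of IP: 82
Last octet of mask: 0
Network last octet = 82 AND 0 = 0

0


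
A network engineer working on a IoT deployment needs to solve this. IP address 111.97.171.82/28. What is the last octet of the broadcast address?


Given: IP = 111.97.171.82, prefix = /28
Host bits = 32 - 28 = 4
Network last octet = 82 AND mask = 80
Host part size = 2^4 - 1 = 15
Broadcast last octet = 80 OR 15 = 95

95


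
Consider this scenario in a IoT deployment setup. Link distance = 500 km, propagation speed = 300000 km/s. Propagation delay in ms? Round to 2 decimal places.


Given: distance = 500 km, speed = 300000 km/s
Delay = distance / speed = 500 / 300000 seconds
Delay in ms = 500 * 1000 / 300000
Delay = 1.6667 ms
Rounded to 2 dp = 1.67 ms

1.67


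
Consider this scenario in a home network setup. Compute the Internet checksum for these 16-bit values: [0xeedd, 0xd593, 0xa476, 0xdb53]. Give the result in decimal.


Given words: [0xeedd, 0xd593, 0xa476, 0xdb53]
Step 1: Sum all words
Raw sum = 61149 + 54675 + 42102 + 56147 = 214073
Step 2: Fold carry: (17465 + 3) = 17468
One's complement = ~17468 & 0xFFFF = 48067

48067


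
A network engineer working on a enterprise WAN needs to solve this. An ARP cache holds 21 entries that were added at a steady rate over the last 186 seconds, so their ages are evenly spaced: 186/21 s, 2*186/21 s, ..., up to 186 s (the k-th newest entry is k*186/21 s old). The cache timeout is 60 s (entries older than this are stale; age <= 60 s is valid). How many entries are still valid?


Ages are k * 186/21 s for k = 1..21 (spacing = 8.8571 s).
Entry k is valid iff k * 186/21 <= 60 iff k <= 21 * 60 / 186 = 6.7742
n_valid = floor(6.7742) = 6
(n_stale = 21 - 6 = 15)

6


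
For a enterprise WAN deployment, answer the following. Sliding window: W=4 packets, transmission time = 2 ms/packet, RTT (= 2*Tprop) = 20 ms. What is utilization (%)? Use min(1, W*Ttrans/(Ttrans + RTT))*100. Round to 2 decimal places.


Given: W = 4, Ttrans = 2 ms, RTT = 20 ms (= 2 * Tprop, Tprop = 10 ms)
Cycle time = Ttrans + RTT = 2 + 20 = 22 ms (first packet sent until its ACK returns)
W * Ttrans = 4 * 2 = 8 ms of sending per cycle
W * Ttrans / (Ttrans + RTT) = 8 / 22 = 0.363636
U = min(1, 0.363636) = 0.363636
U% = 36.36%

36.36


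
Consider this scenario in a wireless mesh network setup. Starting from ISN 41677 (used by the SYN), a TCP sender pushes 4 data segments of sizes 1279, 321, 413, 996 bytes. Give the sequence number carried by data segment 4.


The SYN occupies sequence number ISN = 41677, so the first data byte is ISN + 1 = 41678.
SEQ of data segment i = (ISN + 1) + sum of payload sizes of segments 1..i-1.
Segment 1: SEQ = 41678, payload = 1279 bytes
Segment 2: SEQ = 42957, payload = 321 bytes
Segment 3: SEQ = 43278, payload = 413 bytes
Segment 4: SEQ = 43691, payload = 996 bytes
SEQ of segment 4 = 41678 + 1279 + 321 + 413 = 43691

43691


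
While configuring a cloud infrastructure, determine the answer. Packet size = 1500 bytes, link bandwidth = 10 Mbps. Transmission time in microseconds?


Given: packet = 1500 bytes, bandwidth = 10 Mbps
Packet in bits = 1500 * 8 = 12000 bits
Bandwidth = 10 * 10^6 = 10000000 bps
Time = 12000 / 10000000 seconds
Time in us = 12000 * 10^6 / 10000000 = 1200

1200


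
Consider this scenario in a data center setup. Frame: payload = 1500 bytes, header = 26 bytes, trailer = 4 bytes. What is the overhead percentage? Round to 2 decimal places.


Given: payload = 1500 B, header = 26 B, trailer = 4 B
Overhead bytes = header + trailer = 26 + 4 = 30
Total frame = payload + overhead = 1500 + 30 = 1530
Overhead % = 30 / 1530 * 100 = 1.9608% -> 1.96% (2 dp)

1.96


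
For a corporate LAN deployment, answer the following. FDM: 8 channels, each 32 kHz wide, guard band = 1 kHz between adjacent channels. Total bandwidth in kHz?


Given: 8 channels, 32 kHz each, guard = 1 kHz
Channel bandwidth = 8 * 32 = 256 kHz
Guard bands = 7 gaps * 1 kHz = 7 kHz
Total = 256 + 7 = 263 kHz

263


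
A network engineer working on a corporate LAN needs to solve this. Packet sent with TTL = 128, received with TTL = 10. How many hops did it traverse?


Given: initial TTL = 128, received TTL = 10
Hops = initial TTL - received TTL
Hops = 128 - 10 = 118

118


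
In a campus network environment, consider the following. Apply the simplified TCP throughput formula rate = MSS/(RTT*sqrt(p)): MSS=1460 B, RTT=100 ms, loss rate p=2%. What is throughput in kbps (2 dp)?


Given: MSS = 1460 bytes, RTT = 100 ms, loss = 2%
RTT in seconds = 100 / 1000 = 0.1
Loss rate = 2% = 0.02
sqrt(loss) = sqrt(0.02) = 0.141421356237
Throughput (bytes/s) = 1460 / (0.1 * 0.141421356237) = 103237.5901
Throughput (kbps) = 103237.5901 * 8 / 1000 = 825.900720 -> 825.90 kbps (2 dp)

825.90


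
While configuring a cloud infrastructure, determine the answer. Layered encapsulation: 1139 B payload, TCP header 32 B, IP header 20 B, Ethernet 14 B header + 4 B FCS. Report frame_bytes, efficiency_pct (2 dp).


TCP segment = 1139 + 32 = 1171 B
IP packet = 1171 + 20 = 1191 B
Ethernet frame = 1191 + 14 + 4 = 1209 B
Efficiency = app / frame = 1139 / 1209 = 0.942101 = 94.2101% -> 94.21% (2 dp)

1209, 94.21


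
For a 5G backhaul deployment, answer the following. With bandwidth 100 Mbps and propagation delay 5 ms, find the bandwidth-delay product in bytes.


Given: bandwidth = 100 Mbps, delay = 5 ms
BDP in bits = 100 * 10^6 * 5 / 1000
BDP in bits = 500000
BDP in bytes = 500000 / 8 = 62500

62500


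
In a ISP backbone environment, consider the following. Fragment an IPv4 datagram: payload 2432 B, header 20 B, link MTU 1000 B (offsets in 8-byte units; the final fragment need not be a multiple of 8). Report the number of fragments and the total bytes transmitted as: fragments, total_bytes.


Max data per non-final fragment = floor((MTU - header)/8)*8 = floor((1000 - 20)/8)*8 = floor(980/8)*8 = 976 B
Final fragment needs no 8-byte alignment: it can carry up to MTU - header = 980 B
Non-final fragments needed = ceil((payload - 980) / 976) = ceil(1452/976) = ceil(1.4877) = 2
Number of fragments = 2 + 1 = 3
Fragment sizes (data): 2 * 976 B + 480 B (last, 480 <= 980 OK)
Total bytes sent = payload + n_frags * header = 2432 + 3*20 = 2432 + 60 = 2492 B

3, 2492


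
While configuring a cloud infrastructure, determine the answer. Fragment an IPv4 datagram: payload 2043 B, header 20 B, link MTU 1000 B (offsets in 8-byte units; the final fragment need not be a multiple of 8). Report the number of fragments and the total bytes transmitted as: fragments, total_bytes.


Max data per non-final fragment = floor((MTU - header)/8)*8 = floor((1000 - 20)/8)*8 = floor(980/8)*8 = 976 B
Final fragment needs no 8-byte alignment: it can carry up to MTU - header = 980 B
Non-final fragments needed = ceil((payload - 980) / 976) = ceil(1063/976) = ceil(1.0891) = 2
Number of fragments = 2 + 1 = 3
Fragment sizes (data): 2 * 976 B + 91 B (last, 91 <= 980 OK)
Total bytes sent = payload + n_frags * header = 2043 + 3*20 = 2043 + 60 = 2103 B

3, 2103


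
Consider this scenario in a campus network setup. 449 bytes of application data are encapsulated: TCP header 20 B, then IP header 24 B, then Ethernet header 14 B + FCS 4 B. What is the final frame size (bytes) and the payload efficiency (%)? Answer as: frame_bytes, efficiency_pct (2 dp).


TCP segment = 449 + 20 = 469 B
IP packet = 469 + 24 = 493 B
Ethernet frame = 493 + 14 + 4 = 511 B
Efficiency = app / frame = 449 / 511 = 0.878669 = 87.8669% -> 87.87% (2 dp)

511, 87.87


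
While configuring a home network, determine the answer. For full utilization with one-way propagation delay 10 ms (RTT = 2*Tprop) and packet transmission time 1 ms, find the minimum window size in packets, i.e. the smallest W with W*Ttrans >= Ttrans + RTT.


Given: Ttrans = 1 ms, RTT = 20 ms (= 2 * Tprop, Tprop = 10 ms)
Time until first ACK returns = Ttrans + RTT = 1 + 20 = 21 ms
Need W * Ttrans >= Ttrans + RTT  ->  W >= (Ttrans + RTT) / Ttrans
(Ttrans + RTT) / Ttrans = 21 / 1 = 21
W_min = ceil(21) = 21

21


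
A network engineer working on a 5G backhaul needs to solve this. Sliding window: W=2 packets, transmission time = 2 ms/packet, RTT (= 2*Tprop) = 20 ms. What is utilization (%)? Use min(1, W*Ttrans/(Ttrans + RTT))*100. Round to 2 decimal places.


Given: W = 2, Ttrans = 2 ms, RTT = 20 ms (= 2 * Tprop, Tprop = 10 ms)
Cycle time = Ttrans + RTT = 2 + 20 = 22 ms (first packet sent until its ACK returns)
W * Ttrans = 2 * 2 = 4 ms of sending per cycle
W * Ttrans / (Ttrans + RTT) = 4 / 22 = 0.181818
U = min(1, 0.181818) = 0.181818
U% = 18.18%

18.18


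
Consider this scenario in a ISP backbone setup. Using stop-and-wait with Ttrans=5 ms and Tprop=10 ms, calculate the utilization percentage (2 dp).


Given: Ttrans = 5 ms, Tprop = 10 ms
RTT = 2 * Tprop = 2 * 10 = 20 ms
U = Ttrans / (Ttrans + RTT)
U = 5 / (5 + 20)
U = 5 / 25 = 0.2
U% = 20.00%

20.00


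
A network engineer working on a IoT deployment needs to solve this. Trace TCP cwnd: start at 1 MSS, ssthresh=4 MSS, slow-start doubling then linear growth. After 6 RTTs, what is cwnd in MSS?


RTT 0: cwnd = 1 MSS (initial)
RTT 1: cwnd = 2 MSS (slow start, doubled)
RTT 2: cwnd = 4 MSS (slow start, doubled)
RTT 3: cwnd = 5 MSS (congestion avoidance, +1)
RTT 4: cwnd = 6 MSS (congestion avoidance, +1)
RTT 5: cwnd = 7 MSS (congestion avoidance, +1)
RTT 6: cwnd = 8 MSS (congestion avoidance, +1)

8


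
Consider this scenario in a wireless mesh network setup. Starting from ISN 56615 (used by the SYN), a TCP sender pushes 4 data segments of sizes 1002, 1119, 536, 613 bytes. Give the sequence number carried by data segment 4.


The SYN occupies sequence number ISN = 56615, so the first data byte is ISN + 1 = 56616.
SEQ of data segment i = (ISN + 1) + sum of payload sizes of segments 1..i-1.
Segment 1: SEQ = 56616, payload = 1002 bytes
Segment 2: SEQ = 57618, payload = 1119 bytes
Segment 3: SEQ = 58737, payload = 536 bytes
Segment 4: SEQ = 59273, payload = 613 bytes
SEQ of segment 4 = 56616 + 1002 + 1119 + 536 = 59273

59273


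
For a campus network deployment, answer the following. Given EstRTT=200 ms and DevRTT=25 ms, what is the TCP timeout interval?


Given: EstRTT = 200 ms, DevRTT = 25 ms
Timeout = EstRTT + 4 * DevRTT
4 * DevRTT = 4 * 25 = 100
Timeout = 200 + 100 = 300 ms

300


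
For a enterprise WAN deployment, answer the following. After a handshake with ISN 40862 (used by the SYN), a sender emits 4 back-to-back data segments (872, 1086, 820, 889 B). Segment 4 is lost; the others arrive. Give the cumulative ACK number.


SYN uses sequence number 40862; first data byte = ISN + 1 = 40863.
Segment 1: SEQ = 40863, len = 872 B, covers [40863, 41734]
Segment 2: SEQ = 41735, len = 1086 B, covers [41735, 42820]
Segment 3: SEQ = 42821, len = 820 B, covers [42821, 43640]
Segment 4: SEQ = 43641, len = 889 B, covers [43641, 44529] [LOST]
In-order data received: bytes [40863, 43640] (segments 1..3).
Segment 4 missing -> gap begins at byte 43641.
Cumulative ACK = next expected in-order byte = 40863 + 872 + 1086 + 820 = 43641

43641


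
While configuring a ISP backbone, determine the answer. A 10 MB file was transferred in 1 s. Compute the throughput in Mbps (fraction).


Given: file = 10 MB, time = 1 s
File in Mb = 10 * 8 = 80 Mb
Throughput = 80 / 1 Mbps
Throughput = 80 Mbps

80


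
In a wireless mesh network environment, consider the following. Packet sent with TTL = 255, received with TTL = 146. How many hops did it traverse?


Given: initial TTL = 255, received TTL = 146
Hops = initial TTL - received TTL
Hops = 255 - 146 = 109

109


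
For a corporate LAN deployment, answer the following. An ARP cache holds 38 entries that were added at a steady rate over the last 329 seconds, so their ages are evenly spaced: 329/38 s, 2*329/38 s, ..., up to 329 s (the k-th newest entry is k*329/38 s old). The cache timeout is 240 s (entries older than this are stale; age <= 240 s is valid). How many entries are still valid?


Ages are k * 329/38 s for k = 1..38 (spacing = 8.6579 s).
Entry k is valid iff k * 329/38 <= 240 iff k <= 38 * 240 / 329 = 27.7204
n_valid = floor(27.7204) = 27
(n_stale = 38 - 27 = 11)

27


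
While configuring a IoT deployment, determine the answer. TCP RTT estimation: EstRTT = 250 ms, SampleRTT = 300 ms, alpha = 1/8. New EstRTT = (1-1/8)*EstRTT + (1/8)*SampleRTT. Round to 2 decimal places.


Given: EstRTT = 250 ms, SampleRTT = 300 ms, alpha = 1/8
New EstRTT = (1 - alpha) * EstRTT + alpha * SampleRTT
(7/8) * 250 = 218.75
(1/8) * 300 = 37.5
New EstRTT = 218.75 + 37.5 = 256.25 ms -> 256.25 ms (2 dp)

256.25


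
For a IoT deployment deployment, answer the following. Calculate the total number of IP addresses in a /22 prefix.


Given: CIDR prefix /22
Host bits = 32 - 22 = 10
Total addresses = 2^10 = 1024

1024


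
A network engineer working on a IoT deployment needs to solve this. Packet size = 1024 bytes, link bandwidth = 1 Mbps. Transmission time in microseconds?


Given: packet = 1024 bytes, bandwidth = 1 Mbps
Packet in bits = 1024 * 8 = 8192 bits
Bandwidth = 1 * 10^6 = 1000000 bps
Time = 8192 / 1000000 seconds
Time in us = 8192 * 10^6 / 1000000 = 8192

8192


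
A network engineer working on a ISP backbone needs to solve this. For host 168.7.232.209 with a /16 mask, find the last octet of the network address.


Given: IP = 168.7.232.209, prefix = /16
Subnet mask = 255.255.0.0
Last octet of IP: 209
Last octet of mask: 0
Network last octet = 209 AND 0 = 0

0


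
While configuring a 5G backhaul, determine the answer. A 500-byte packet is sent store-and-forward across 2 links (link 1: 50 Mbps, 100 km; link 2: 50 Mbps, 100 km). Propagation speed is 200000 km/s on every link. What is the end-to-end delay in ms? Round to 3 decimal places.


Packet = 500 bytes = 4000 bits. Store-and-forward: sum (t_trans + t_prop) per link.
Link 1: t_trans = 4000/(50*10^6) s = 0.0800 ms; t_prop = 100/200000 s = 0.5000 ms; subtotal = 0.5800 ms
Link 2: t_trans = 4000/(50*10^6) s = 0.0800 ms; t_prop = 100/200000 s = 0.5000 ms; subtotal = 0.5800 ms
End-to-end = 0.5800 + 0.5800 = 1.1600 ms -> 1.160 ms (3 dp)

1.160


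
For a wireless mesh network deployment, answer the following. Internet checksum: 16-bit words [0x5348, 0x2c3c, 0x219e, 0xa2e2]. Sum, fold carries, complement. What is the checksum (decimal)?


Given words: [0x5348, 0x2c3c, 0x219e, 0xa2e2]
Step 1: Sum all words
Raw sum = 21320 + 11324 + 8606 + 41698 = 82948
Step 2: Fold carry: (17412 + 1) = 17413
One's complement = ~17413 & 0xFFFF = 48122

48122


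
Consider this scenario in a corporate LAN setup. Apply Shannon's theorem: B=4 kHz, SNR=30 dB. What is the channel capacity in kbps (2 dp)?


Given: B = 4 kHz, SNR = 30 dB
SNR linear = 10^(30/10) = 1000
1 + SNR = 1001
log2(1001) = 9.9672262588
C = 4 * 1000 * 9.9672262588 = 39868.9050 bps
C = 39.868905 kbps -> 39.87 kbps (2 dp)

39.87


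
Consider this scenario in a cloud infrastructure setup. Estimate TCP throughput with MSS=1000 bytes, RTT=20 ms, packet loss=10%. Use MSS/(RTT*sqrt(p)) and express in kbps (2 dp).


Given: MSS = 1000 bytes, RTT = 20 ms, loss = 10%
RTT in seconds = 20 / 1000 = 0.02
Loss rate = 10% = 0.1
sqrt(loss) = sqrt(0.1) = 0.316227766017
Throughput (bytes/s) = 1000 / (0.02 * 0.316227766017) = 158113.8830
Throughput (kbps) = 158113.8830 * 8 / 1000 = 1264.911064 -> 1264.91 kbps (2 dp)

1264.91


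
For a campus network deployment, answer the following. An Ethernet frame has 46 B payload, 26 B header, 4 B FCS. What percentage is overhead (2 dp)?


Given: payload = 46 B, header = 26 B, trailer = 4 B
Overhead bytes = header + trailer = 26 + 4 = 30
Total frame = payload + overhead = 46 + 30 = 76
Overhead % = 30 / 76 * 100 = 39.4737% -> 39.47% (2 dp)

39.47


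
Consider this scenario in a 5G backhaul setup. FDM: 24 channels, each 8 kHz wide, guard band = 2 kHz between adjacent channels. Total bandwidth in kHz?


Given: 24 channels, 8 kHz each, guard = 2 kHz
Channel bandwidth = 24 * 8 = 192 kHz
Guard bands = 23 gaps * 2 kHz = 46 kHz
Total = 192 + 46 = 238 kHz

238


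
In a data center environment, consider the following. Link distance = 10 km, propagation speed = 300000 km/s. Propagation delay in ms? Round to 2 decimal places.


Given: distance = 10 km, speed = 300000 km/s
Delay = distance / speed = 10 / 300000 seconds
Delay in ms = 10 * 1000 / 300000
Delay = 0.0333 ms
Rounded to 2 dp = 0.03 ms

0.03


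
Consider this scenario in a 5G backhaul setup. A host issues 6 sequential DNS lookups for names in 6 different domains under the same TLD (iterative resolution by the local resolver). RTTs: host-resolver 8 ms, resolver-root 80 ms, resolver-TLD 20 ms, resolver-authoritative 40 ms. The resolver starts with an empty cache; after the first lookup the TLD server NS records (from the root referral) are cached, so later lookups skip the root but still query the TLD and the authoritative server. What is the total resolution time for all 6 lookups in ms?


Lookup 1 (cold cache): local + root + TLD + auth = 8 + 80 + 20 + 40 = 148 ms
Lookups 2..6 (TLD NS cached -> skip root; new domain -> still ask TLD and auth): local + TLD + auth = 8 + 20 + 40 = 68 ms each
Remaining 5 lookups: 5 * 68 = 340 ms
Total = 148 + 340 = 488 ms

488


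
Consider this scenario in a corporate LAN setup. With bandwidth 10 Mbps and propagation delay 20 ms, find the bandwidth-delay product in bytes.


Given: bandwidth = 10 Mbps, delay = 20 ms
BDP in bits = 10 * 10^6 * 20 / 1000
BDP in bits = 200000
BDP in bytes = 200000 / 8 = 25000

25000


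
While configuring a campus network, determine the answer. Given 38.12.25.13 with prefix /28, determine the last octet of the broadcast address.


Given: IP = 38.12.25.13, prefix = /28
Host bits = 32 - 28 = 4
Network last octet = 13 AND mask = 0
Host part size = 2^4 - 1 = 15
Broadcast last octet = 0 OR 15 = 15

15


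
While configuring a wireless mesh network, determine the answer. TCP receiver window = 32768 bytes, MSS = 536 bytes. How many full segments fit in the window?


Given: RWND = 32768 bytes, MSS = 536 bytes
Full segments = floor(RWND / MSS)
Full segments = floor(32768 / 536)
Full segments = floor(61.1343) = 61

61


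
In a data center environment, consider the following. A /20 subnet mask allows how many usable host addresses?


Given: subnet mask /20
Host bits = 32 - 20 = 12
Total addresses = 2^12 = 4096
Usable hosts = 4096 - 2 (network + broadcast) = 4094

4094


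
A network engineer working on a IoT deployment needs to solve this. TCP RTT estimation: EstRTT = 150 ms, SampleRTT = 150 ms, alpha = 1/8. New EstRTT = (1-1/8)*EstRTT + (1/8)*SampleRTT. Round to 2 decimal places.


Given: EstRTT = 150 ms, SampleRTT = 150 ms, alpha = 1/8
New EstRTT = (1 - alpha) * EstRTT + alpha * SampleRTT
(7/8) * 150 = 131.25
(1/8) * 150 = 18.75
New EstRTT = 131.25 + 18.75 = 150 ms -> 150.00 ms (2 dp)

150.00


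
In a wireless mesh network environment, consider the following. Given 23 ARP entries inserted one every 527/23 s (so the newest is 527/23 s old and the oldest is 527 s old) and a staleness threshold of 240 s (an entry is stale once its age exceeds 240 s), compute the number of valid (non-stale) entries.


Ages are k * 527/23 s for k = 1..23 (spacing = 22.9130 s).
Entry k is valid iff k * 527/23 <= 240 iff k <= 23 * 240 / 527 = 10.4744
n_valid = floor(10.4744) = 10
(n_stale = 23 - 10 = 13)

10


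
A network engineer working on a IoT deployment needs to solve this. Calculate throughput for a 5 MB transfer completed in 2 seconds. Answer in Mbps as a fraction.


Given: file = 5 MB, time = 2 s
File in Mb = 5 * 8 = 40 Mb
Throughput = 40 / 2 Mbps
Throughput = 20 Mbps

20


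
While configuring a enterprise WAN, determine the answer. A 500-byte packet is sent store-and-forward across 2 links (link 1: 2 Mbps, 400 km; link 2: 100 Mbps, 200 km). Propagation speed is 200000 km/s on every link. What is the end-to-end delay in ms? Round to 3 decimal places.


Packet = 500 bytes = 4000 bits. Store-and-forward: sum (t_trans + t_prop) per link.
Link 1: t_trans = 4000/(2*10^6) s = 2.0000 ms; t_prop = 400/200000 s = 2.0000 ms; subtotal = 4.0000 ms
Link 2: t_trans = 4000/(100*10^6) s = 0.0400 ms; t_prop = 200/200000 s = 1.0000 ms; subtotal = 1.0400 ms
End-to-end = 4.0000 + 1.0400 = 5.0400 ms -> 5.040 ms (3 dp)

5.040


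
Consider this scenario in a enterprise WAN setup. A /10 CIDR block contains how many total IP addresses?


Given: CIDR prefix /10
Host bits = 32 - 10 = 22
Total addresses = 2^22 = 4194304

4194304


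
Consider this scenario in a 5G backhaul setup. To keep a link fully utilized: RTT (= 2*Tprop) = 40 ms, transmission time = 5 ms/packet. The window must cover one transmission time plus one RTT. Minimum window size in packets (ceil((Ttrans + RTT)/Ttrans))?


Given: Ttrans = 5 ms, RTT = 40 ms (= 2 * Tprop, Tprop = 20 ms)
Time until first ACK returns = Ttrans + RTT = 5 + 40 = 45 ms
Need W * Ttrans >= Ttrans + RTT  ->  W >= (Ttrans + RTT) / Ttrans
(Ttrans + RTT) / Ttrans = 45 / 5 = 9
W_min = ceil(9) = 9

9


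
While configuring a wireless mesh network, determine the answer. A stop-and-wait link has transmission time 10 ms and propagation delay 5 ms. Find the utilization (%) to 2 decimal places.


Given: Ttrans = 10 ms, Tprop = 5 ms
RTT = 2 * Tprop = 2 * 5 = 10 ms
U = Ttrans / (Ttrans + RTT)
U = 10 / (10 + 10)
U = 10 / 20 = 0.5
U% = 50.00%

50.00


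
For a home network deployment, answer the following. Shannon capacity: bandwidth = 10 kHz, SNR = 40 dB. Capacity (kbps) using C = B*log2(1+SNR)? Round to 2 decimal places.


Given: B = 10 kHz, SNR = 40 dB
SNR linear = 10^(40/10) = 10000
1 + SNR = 10001
log2(10001) = 13.2878566418
C = 10 * 1000 * 13.2878566418 = 132878.5664 bps
C = 132.878566 kbps -> 132.88 kbps (2 dp)

132.88


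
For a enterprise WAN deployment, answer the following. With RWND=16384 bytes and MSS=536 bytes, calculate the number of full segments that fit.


Given: RWND = 16384 bytes, MSS = 536 bytes
Full segments = floor(RWND / MSS)
Full segments = floor(16384 / 536)
Full segments = floor(30.5672) = 30

30


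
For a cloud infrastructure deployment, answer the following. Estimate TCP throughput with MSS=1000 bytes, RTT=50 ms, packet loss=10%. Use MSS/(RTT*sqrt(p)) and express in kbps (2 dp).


Given: MSS = 1000 bytes, RTT = 50 ms, loss = 10%
RTT in seconds = 50 / 1000 = 0.05
Loss rate = 10% = 0.1
sqrt(loss) = sqrt(0.1) = 0.316227766017
Throughput (bytes/s) = 1000 / (0.05 * 0.316227766017) = 63245.5532
Throughput (kbps) = 63245.5532 * 8 / 1000 = 505.964426 -> 505.96 kbps (2 dp)

505.96


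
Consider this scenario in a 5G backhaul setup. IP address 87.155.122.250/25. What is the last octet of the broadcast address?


Given: IP = 87.155.122.250, prefix = /25
Host bits = 32 - 25 = 7
Network last octet = 250 AND mask = 128
Host part size = 2^7 - 1 = 127
Broadcast last octet = 128 OR 127 = 255

255


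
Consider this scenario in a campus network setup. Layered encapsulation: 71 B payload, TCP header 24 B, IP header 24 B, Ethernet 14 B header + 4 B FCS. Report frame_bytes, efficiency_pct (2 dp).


TCP segment = 71 + 24 = 95 B
IP packet = 95 + 24 = 119 B
Ethernet frame = 119 + 14 + 4 = 137 B
Efficiency = app / frame = 71 / 137 = 0.518248 = 51.8248% -> 51.82% (2 dp)

137, 51.82


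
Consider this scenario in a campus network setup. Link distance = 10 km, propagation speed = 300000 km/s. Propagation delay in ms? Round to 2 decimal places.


Given: distance = 10 km, speed = 300000 km/s
Delay = distance / speed = 10 / 300000 seconds
Delay in ms = 10 * 1000 / 300000
Delay = 0.0333 ms
Rounded to 2 dp = 0.03 ms

0.03


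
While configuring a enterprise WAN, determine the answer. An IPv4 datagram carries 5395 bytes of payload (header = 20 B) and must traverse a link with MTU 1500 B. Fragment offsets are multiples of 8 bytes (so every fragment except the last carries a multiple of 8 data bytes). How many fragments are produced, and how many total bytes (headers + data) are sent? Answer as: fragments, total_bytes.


Max data per non-final fragment = floor((MTU - header)/8)*8 = floor((1500 - 20)/8)*8 = floor(1480/8)*8 = 1480 B
Final fragment needs no 8-byte alignment: it can carry up to MTU - header = 1480 B
Non-final fragments needed = ceil((payload - 1480) / 1480) = ceil(3915/1480) = ceil(2.6453) = 3
Number of fragments = 3 + 1 = 4
Fragment sizes (data): 3 * 1480 B + 955 B (last, 955 <= 1480 OK)
Total bytes sent = payload + n_frags * header = 5395 + 4*20 = 5395 + 80 = 5475 B

4, 5475


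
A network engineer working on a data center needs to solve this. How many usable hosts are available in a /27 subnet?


Given: subnet mask /27
Host bits = 32 - 27 = 5
Total addresses = 2^5 = 32
Usable hosts = 32 - 2 (network + broadcast) = 30

30


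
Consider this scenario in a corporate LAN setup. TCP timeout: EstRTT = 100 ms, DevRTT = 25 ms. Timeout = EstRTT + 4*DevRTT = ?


Given: EstRTT = 100 ms, DevRTT = 25 ms
Timeout = EstRTT + 4 * DevRTT
4 * DevRTT = 4 * 25 = 100
Timeout = 100 + 100 = 200 ms

200


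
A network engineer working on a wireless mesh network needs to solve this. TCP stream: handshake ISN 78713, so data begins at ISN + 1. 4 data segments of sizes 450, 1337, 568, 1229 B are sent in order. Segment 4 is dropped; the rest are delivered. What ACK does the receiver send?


SYN uses sequence number 78713; first data byte = ISN + 1 = 78714.
Segment 1: SEQ = 78714, len = 450 B, covers [78714, 79163]
Segment 2: SEQ = 79164, len = 1337 B, covers [79164, 80500]
Segment 3: SEQ = 80501, len = 568 B, covers [80501, 81068]
Segment 4: SEQ = 81069, len = 1229 B, covers [81069, 82297] [LOST]
In-order data received: bytes [78714, 81068] (segments 1..3).
Segment 4 missing -> gap begins at byte 81069.
Cumulative ACK = next expected in-order byte = 78714 + 450 + 1337 + 568 = 81069

81069


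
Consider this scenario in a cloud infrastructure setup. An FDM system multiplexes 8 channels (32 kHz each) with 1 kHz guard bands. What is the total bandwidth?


Given: 8 channels, 32 kHz each, guard = 1 kHz
Channel bandwidth = 8 * 32 = 256 kHz
Guard bands = 7 gaps * 1 kHz = 7 kHz
Total = 256 + 7 = 263 kHz

263


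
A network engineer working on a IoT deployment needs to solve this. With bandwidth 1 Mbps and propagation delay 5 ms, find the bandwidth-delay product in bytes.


Given: bandwidth = 1 Mbps, delay = 5 ms
BDP in bits = 1 * 10^6 * 5 / 1000
BDP in bits = 5000
BDP in bytes = 5000 / 8 = 625

625


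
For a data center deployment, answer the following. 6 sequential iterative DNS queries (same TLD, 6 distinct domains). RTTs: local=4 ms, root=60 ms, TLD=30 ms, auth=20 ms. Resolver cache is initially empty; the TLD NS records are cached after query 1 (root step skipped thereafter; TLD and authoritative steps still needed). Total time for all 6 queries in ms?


Lookup 1 (cold cache): local + root + TLD + auth = 4 + 60 + 30 + 20 = 114 ms
Lookups 2..6 (TLD NS cached -> skip root; new domain -> still ask TLD and auth): local + TLD + auth = 4 + 30 + 20 = 54 ms each
Remaining 5 lookups: 5 * 54 = 270 ms
Total = 114 + 270 = 384 ms

384


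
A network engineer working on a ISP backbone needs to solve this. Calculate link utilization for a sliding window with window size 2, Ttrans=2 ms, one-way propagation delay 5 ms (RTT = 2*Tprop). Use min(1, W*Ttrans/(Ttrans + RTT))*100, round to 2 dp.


Given: W = 2, Ttrans = 2 ms, RTT = 10 ms (= 2 * Tprop, Tprop = 5 ms)
Cycle time = Ttrans + RTT = 2 + 10 = 12 ms (first packet sent until its ACK returns)
W * Ttrans = 2 * 2 = 4 ms of sending per cycle
W * Ttrans / (Ttrans + RTT) = 4 / 12 = 0.333333
U = min(1, 0.333333) = 0.333333
U% = 33.33%

33.33


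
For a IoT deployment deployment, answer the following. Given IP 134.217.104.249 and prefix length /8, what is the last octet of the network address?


Given: IP = 134.217.104.249, prefix = /8
Subnet mask = 255.0.0.0
Last octet of IP: 249
Last octet of mask: 0
Network last octet = 249 AND 0 = 0

0


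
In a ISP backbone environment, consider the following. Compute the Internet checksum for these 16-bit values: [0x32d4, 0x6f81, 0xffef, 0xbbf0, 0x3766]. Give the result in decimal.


Given words: [0x32d4, 0x6f81, 0xffef, 0xbbf0, 0x3766]
Step 1: Sum all words
Raw sum = 13012 + 28545 + 65519 + 48112 + 14182 = 169370
Step 2: Fold carry: (38298 + 2) = 38300
One's complement = ~38300 & 0xFFFF = 27235

27235


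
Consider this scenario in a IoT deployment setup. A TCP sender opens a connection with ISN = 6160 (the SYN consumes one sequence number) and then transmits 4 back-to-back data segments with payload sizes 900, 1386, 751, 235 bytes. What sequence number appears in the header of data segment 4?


The SYN occupies sequence number ISN = 6160, so the first data byte is ISN + 1 = 6161.
SEQ of data segment i = (ISN + 1) + sum of payload sizes of segments 1..i-1.
Segment 1: SEQ = 6161, payload = 900 bytes
Segment 2: SEQ = 7061, payload = 1386 bytes
Segment 3: SEQ = 8447, payload = 751 bytes
Segment 4: SEQ = 9198, payload = 235 bytes
SEQ of segment 4 = 6161 + 900 + 1386 + 751 = 9198

9198


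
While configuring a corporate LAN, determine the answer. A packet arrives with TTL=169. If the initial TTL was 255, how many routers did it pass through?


Given: initial TTL = 255, received TTL = 169
Hops = initial TTL - received TTL
Hops = 255 - 169 = 86

86


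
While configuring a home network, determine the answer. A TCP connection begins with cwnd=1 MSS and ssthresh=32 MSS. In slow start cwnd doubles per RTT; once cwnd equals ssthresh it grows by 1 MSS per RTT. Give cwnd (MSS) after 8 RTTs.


RTT 0: cwnd = 1 MSS (initial)
RTT 1: cwnd = 2 MSS (slow start, doubled)
RTT 2: cwnd = 4 MSS (slow start, doubled)
RTT 3: cwnd = 8 MSS (slow start, doubled)
RTT 4: cwnd = 16 MSS (slow start, doubled)
RTT 5: cwnd = 32 MSS (slow start, doubled)
RTT 6: cwnd = 33 MSS (congestion avoidance, +1)
RTT 7: cwnd = 34 MSS (congestion avoidance, +1)
RTT 8: cwnd = 35 MSS (congestion avoidance, +1)

35


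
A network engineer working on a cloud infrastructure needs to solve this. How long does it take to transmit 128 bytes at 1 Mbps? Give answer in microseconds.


Given: packet = 128 bytes, bandwidth = 1 Mbps
Packet in bits = 128 * 8 = 1024 bits
Bandwidth = 1 * 10^6 = 1000000 bps
Time = 1024 / 1000000 seconds
Time in us = 1024 * 10^6 / 1000000 = 1024

1024


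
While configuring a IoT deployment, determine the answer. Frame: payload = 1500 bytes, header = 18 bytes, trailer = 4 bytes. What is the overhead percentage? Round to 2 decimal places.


Given: payload = 1500 B, header = 18 B, trailer = 4 B
Overhead bytes = header + trailer = 18 + 4 = 22
Total frame = payload + overhead = 1500 + 22 = 1522
Overhead % = 22 / 1522 * 100 = 1.4455% -> 1.45% (2 dp)

1.45


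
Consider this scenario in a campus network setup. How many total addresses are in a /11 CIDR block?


Given: CIDR prefix /11
Host bits = 32 - 11 = 21
Total addresses = 2^21 = 2097152

2097152


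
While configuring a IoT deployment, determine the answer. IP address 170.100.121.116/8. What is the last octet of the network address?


Given: IP = 170.100.121.116, prefix = /8
Subnet mask = 255.0.0.0
Last octet of IP: 116
Last octet of mask: 0
Network last octet = 116 AND 0 = 0

0


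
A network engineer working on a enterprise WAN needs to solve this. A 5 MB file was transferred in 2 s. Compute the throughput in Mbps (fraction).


Given: file = 5 MB, time = 2 s
File in Mb = 5 * 8 = 40 Mb
Throughput = 40 / 2 Mbps
Throughput = 20 Mbps

20


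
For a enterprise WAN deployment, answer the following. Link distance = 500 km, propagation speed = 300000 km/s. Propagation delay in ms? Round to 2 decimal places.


Given: distance = 500 km, speed = 300000 km/s
Delay = distance / speed = 500 / 300000 seconds
Delay in ms = 500 * 1000 / 300000
Delay = 1.6667 ms
Rounded to 2 dp = 1.67 ms

1.67


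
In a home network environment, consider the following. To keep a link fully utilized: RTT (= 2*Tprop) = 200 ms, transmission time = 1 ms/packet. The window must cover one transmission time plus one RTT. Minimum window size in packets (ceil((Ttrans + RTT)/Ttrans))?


Given: Ttrans = 1 ms, RTT = 200 ms (= 2 * Tprop, Tprop = 100 ms)
Time until first ACK returns = Ttrans + RTT = 1 + 200 = 201 ms
Need W * Ttrans >= Ttrans + RTT  ->  W >= (Ttrans + RTT) / Ttrans
(Ttrans + RTT) / Ttrans = 201 / 1 = 201
W_min = ceil(201) = 201

201


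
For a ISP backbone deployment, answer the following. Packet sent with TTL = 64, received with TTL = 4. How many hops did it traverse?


Given: initial TTL = 64, received TTL = 4
Hops = initial TTL - received TTL
Hops = 64 - 4 = 60

60


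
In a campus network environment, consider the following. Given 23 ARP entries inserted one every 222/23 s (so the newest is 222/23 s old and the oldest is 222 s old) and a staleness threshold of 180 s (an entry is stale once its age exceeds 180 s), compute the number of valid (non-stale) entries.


Ages are k * 222/23 s for k = 1..23 (spacing = 9.6522 s).
Entry k is valid iff k * 222/23 <= 180 iff k <= 23 * 180 / 222 = 18.6486
n_valid = floor(18.6486) = 18
(n_stale = 23 - 18 = 5)

18


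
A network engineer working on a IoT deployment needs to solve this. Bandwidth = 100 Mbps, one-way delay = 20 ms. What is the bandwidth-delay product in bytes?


Given: bandwidth = 100 Mbps, delay = 20 ms
BDP in bits = 100 * 10^6 * 20 / 1000
BDP in bits = 2000000
BDP in bytes = 2000000 / 8 = 250000

250000


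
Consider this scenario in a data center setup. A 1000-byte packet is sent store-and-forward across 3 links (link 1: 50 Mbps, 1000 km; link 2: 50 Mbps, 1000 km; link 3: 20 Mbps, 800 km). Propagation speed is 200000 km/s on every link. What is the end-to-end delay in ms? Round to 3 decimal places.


Packet = 1000 bytes = 8000 bits. Store-and-forward: sum (t_trans + t_prop) per link.
Link 1: t_trans = 8000/(50*10^6) s = 0.1600 ms; t_prop = 1000/200000 s = 5.0000 ms; subtotal = 5.1600 ms
Link 2: t_trans = 8000/(50*10^6) s = 0.1600 ms; t_prop = 1000/200000 s = 5.0000 ms; subtotal = 5.1600 ms
Link 3: t_trans = 8000/(20*10^6) s = 0.4000 ms; t_prop = 800/200000 s = 4.0000 ms; subtotal = 4.4000 ms
End-to-end = 5.1600 + 5.1600 + 4.4000 = 14.7200 ms -> 14.720 ms (3 dp)

14.720


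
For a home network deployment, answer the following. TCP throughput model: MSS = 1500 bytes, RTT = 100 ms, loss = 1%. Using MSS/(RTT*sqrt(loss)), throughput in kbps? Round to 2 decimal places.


Given: MSS = 1500 bytes, RTT = 100 ms, loss = 1%
RTT in seconds = 100 / 1000 = 0.1
Loss rate = 1% = 0.01
sqrt(loss) = sqrt(0.01) = 0.1
Throughput (bytes/s) = 1500 / (0.1 * 0.1) = 150000.0000
Throughput (kbps) = 150000.0000 * 8 / 1000 = 1200.000000 -> 1200.00 kbps (2 dp)

1200.00


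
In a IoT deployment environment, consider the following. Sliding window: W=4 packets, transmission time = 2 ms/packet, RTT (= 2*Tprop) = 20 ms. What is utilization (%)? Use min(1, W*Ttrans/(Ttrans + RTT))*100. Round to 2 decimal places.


Given: W = 4, Ttrans = 2 ms, RTT = 20 ms (= 2 * Tprop, Tprop = 10 ms)
Cycle time = Ttrans + RTT = 2 + 20 = 22 ms (first packet sent until its ACK returns)
W * Ttrans = 4 * 2 = 8 ms of sending per cycle
W * Ttrans / (Ttrans + RTT) = 8 / 22 = 0.363636
U = min(1, 0.363636) = 0.363636
U% = 36.36%

36.36


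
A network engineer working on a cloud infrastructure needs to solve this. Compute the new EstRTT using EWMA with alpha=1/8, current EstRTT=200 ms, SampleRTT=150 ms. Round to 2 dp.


Given: EstRTT = 200 ms, SampleRTT = 150 ms, alpha = 1/8
New EstRTT = (1 - alpha) * EstRTT + alpha * SampleRTT
(7/8) * 200 = 175
(1/8) * 150 = 18.75
New EstRTT = 175 + 18.75 = 193.75 ms -> 193.75 ms (2 dp)

193.75


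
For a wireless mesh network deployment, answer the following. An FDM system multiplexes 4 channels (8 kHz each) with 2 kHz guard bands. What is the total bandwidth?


Given: 4 channels, 8 kHz each, guard = 2 kHz
Channel bandwidth = 4 * 8 = 32 kHz
Guard bands = 3 gaps * 2 kHz = 6 kHz
Total = 32 + 6 = 38 kHz

38


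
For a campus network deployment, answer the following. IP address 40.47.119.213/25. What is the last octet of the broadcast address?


Given: IP = 40.47.119.213, prefix = /25
Host bits = 32 - 25 = 7
Network last octet = 213 AND mask = 128
Host part size = 2^7 - 1 = 127
Broadcast last octet = 128 OR 127 = 255

255


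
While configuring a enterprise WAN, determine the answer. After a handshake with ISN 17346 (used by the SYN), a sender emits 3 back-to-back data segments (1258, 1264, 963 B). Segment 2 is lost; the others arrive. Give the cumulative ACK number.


SYN uses sequence number 17346; first data byte = ISN + 1 = 17347.
Segment 1: SEQ = 17347, len = 1258 B, covers [17347, 18604]
Segment 2: SEQ = 18605, len = 1264 B, covers [18605, 19868] [LOST]
Segment 3: SEQ = 19869, len = 963 B, covers [19869, 20831]
In-order data received: bytes [17347, 18604] (segments 1..1).
Segment 2 missing -> gap begins at byte 18605; later segments buffered out of order.
Cumulative ACK = next expected in-order byte = 17347 + 1258 = 18605

18605


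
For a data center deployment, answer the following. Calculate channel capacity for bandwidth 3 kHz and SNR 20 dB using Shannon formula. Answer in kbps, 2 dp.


Given: B = 3 kHz, SNR = 20 dB
SNR linear = 10^(20/10) = 100
1 + SNR = 101
log2(101) = 6.6582114828
C = 3 * 1000 * 6.6582114828 = 19974.6344 bps
C = 19.974634 kbps -> 19.97 kbps (2 dp)

19.97


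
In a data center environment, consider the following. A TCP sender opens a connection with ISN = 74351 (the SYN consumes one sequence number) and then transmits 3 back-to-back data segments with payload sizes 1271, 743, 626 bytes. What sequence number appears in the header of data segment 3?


The SYN occupies sequence number ISN = 74351, so the first data byte is ISN + 1 = 74352.
SEQ of data segment i = (ISN + 1) + sum of payload sizes of segments 1..i-1.
Segment 1: SEQ = 74352, payload = 1271 bytes
Segment 2: SEQ = 75623, payload = 743 bytes
Segment 3: SEQ = 76366, payload = 626 bytes
SEQ of segment 3 = 74352 + 1271 + 743 = 76366

76366


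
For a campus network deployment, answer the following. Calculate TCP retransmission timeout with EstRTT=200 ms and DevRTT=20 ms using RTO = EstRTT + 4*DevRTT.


Given: EstRTT = 200 ms, DevRTT = 20 ms
Timeout = EstRTT + 4 * DevRTT
4 * DevRTT = 4 * 20 = 80
Timeout = 200 + 80 = 280 ms

280
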